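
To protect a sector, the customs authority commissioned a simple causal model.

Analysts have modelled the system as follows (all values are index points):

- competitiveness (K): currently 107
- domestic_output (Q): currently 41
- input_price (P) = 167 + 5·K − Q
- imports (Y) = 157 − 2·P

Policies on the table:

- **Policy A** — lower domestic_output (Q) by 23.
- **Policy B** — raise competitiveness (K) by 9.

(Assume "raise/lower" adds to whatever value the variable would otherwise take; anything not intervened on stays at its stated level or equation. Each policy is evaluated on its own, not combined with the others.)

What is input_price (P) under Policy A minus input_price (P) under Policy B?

-22

Policy A (Q − 23):
  K = 107
  Q = 41 − 23 = 18
  P = 167 + 5·107 − 18 = 684
Policy B (K + 9):
  K = 107 + 9 = 116
  Q = 41
  P = 167 + 5·116 − 41 = 706
P: 684 − 706 = -22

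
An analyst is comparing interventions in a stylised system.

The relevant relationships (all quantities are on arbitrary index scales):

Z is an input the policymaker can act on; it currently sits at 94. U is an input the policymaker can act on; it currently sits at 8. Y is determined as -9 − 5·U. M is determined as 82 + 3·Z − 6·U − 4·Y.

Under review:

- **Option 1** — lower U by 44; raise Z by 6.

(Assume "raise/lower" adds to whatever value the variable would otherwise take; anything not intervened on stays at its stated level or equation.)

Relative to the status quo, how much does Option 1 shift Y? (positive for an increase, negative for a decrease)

220

Baseline:
  U = 8
  Y = -9 − 5·8 = -49
Option 1 (U − 44, Z + 6):
  U = 8 − 44 = -36
  Y = -9 − 5·(-36) = 171
Change in Y: 171 − (-49) = 220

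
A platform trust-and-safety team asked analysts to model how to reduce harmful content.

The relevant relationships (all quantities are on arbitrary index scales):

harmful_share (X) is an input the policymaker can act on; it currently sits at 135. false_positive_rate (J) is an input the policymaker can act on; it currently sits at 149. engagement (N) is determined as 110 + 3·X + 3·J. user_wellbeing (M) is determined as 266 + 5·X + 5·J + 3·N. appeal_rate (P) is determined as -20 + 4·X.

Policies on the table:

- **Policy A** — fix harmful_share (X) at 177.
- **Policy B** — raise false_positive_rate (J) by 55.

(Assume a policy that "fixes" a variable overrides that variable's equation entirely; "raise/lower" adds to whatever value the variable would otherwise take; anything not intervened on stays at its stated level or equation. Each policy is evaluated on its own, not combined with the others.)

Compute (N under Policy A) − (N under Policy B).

-39

Policy A (X := 177):
  X = 177
  J = 149
  N = 110 + 3·177 + 3·149 = 1088
Policy B (J + 55):
  X = 135
  J = 149 + 55 = 204
  N = 110 + 3·135 + 3·204 = 1127
N: 1088 − 1127 = -39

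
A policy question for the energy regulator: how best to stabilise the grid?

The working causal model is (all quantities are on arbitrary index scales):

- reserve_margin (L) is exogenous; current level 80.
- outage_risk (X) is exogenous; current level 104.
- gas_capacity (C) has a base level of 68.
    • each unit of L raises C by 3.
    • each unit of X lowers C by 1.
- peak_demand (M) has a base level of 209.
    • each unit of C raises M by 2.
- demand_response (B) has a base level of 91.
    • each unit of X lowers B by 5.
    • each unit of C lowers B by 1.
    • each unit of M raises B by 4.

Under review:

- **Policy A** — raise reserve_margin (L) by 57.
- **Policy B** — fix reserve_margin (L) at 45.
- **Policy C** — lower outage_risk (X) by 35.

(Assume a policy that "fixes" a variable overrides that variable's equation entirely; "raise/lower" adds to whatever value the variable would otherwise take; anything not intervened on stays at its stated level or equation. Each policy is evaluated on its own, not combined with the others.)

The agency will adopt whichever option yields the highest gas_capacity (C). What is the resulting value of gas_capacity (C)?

375

Policy A (L + 57):
  L = 80 + 57 = 137
  X = 104
  C = 68 + 3·137 − 104 = 375
Policy B (L := 45):
  L = 45
  X = 104
  C = 68 + 3·45 − 104 = 99
Policy C (X − 35):
  L = 80
  X = 104 − 35 = 69
  C = 68 + 3·80 − 69 = 239
Comparing — Policy A: C=375, Policy B: C=99, Policy C: C=239. Highest is 375 (Policy A).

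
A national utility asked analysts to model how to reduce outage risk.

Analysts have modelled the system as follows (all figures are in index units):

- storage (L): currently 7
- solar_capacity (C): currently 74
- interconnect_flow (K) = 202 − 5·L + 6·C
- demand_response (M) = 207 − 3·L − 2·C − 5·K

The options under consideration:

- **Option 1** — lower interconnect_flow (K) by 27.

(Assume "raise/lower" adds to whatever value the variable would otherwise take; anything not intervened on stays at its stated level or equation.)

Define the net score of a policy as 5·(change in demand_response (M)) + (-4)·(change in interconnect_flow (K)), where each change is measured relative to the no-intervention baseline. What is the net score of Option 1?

783

Baseline:
  L = 7
  C = 74
  K = 202 − 5·7 + 6·74 = 611
  M = 207 − 3·7 − 2·74 − 5·611 = -3017
Option 1 (K − 27):
  L = 7
  C = 74
  K = 202 − 5·7 + 6·74 (−27 from intervention) = 584
  M = 207 − 3·7 − 2·74 − 5·584 = -2882
ΔM = -2882 − (-3017) = 135; ΔK = 584 − 611 = -27
Score = 5·135 + (-4)·(-27) = 783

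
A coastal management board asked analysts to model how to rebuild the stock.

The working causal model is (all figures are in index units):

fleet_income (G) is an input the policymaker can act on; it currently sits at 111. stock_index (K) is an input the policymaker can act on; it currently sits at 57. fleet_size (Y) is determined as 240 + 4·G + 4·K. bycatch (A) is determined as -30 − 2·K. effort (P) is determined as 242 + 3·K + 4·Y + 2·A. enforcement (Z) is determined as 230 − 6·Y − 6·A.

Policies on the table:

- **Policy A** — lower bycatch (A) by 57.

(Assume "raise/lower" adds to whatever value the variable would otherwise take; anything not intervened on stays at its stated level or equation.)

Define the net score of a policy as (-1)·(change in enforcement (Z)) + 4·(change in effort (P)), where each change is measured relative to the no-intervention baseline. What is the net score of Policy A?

Baseline:
  G = 111
  K = 57
  Y = 240 + 4·111 + 4·57 = 912
  A = -30 − 2·57 = -144
  P = 242 + 3·57 + 4·912 + 2·(-144) = 3773
  Z = 230 − 6·912 − 6·(-144) = -4378
Policy A (A − 57):
  G = 111
  K = 57
  Y = 240 + 4·111 + 4·57 = 912
  A = -30 − 2·57 (−57 from intervention) = -201
  P = 242 + 3·57 + 4·912 + 2·(-201) = 3659
  Z = 230 − 6·912 − 6·(-201) = -4036
ΔZ = -4036 − (-4378) = 342; ΔP = 3659 − 3773 = -114
Score = (-1)·342 + 4·(-114) = -798

-798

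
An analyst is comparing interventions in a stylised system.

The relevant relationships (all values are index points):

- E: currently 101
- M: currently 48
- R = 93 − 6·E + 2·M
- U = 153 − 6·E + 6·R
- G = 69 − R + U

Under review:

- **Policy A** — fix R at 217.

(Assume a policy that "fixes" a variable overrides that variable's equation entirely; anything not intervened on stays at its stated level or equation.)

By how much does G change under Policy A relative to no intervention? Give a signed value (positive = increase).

3170

Baseline:
  E = 101
  M = 48
  R = 93 − 6·101 + 2·48 = -417
  U = 153 − 6·101 + 6·(-417) = -2955
  G = 69 − (-417) + (-2955) = -2469
Policy A (R := 217):
  E = 101
  M = 48
  R = 217
  U = 153 − 6·101 + 6·217 = 849
  G = 69 − 217 + 849 = 701
Change in G: 701 − (-2469) = 3170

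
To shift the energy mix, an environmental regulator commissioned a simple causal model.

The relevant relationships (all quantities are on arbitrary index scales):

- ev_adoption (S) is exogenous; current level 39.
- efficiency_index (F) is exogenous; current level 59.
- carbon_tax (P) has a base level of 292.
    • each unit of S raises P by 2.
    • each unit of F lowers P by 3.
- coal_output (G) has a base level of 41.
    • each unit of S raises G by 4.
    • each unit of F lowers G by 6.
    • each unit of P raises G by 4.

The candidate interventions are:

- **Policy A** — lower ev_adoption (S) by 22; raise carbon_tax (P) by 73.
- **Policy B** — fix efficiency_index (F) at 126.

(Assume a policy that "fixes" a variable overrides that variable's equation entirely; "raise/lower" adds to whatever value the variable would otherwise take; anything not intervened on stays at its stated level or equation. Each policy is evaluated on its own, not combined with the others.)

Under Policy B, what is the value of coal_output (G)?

-591

Policy B (F := 126):
  S = 39
  F = 126
  P = 292 + 2·39 − 3·126 = -8
  G = 41 + 4·39 − 6·126 + 4·(-8) = -591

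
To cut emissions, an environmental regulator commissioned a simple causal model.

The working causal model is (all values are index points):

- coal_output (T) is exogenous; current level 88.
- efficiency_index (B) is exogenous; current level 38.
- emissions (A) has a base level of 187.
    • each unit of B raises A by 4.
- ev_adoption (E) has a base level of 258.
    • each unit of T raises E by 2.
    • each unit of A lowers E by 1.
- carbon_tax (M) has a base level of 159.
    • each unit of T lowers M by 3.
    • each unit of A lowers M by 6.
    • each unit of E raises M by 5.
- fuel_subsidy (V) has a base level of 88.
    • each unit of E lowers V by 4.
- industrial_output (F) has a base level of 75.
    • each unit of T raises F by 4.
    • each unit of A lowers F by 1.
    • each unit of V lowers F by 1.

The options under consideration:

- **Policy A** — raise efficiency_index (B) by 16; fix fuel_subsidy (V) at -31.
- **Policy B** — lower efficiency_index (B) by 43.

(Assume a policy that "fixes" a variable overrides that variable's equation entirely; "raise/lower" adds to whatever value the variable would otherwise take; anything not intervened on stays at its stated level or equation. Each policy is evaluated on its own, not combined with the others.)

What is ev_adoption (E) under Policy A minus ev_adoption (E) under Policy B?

-236

Policy A (B + 16, V := -31):
  T = 88
  B = 38 + 16 = 54
  A = 187 + 4·54 = 403
  E = 258 + 2·88 − 403 = 31
Policy B (B − 43):
  T = 88
  B = 38 − 43 = -5
  A = 187 + 4·(-5) = 167
  E = 258 + 2·88 − 167 = 267
E: 31 − 267 = -236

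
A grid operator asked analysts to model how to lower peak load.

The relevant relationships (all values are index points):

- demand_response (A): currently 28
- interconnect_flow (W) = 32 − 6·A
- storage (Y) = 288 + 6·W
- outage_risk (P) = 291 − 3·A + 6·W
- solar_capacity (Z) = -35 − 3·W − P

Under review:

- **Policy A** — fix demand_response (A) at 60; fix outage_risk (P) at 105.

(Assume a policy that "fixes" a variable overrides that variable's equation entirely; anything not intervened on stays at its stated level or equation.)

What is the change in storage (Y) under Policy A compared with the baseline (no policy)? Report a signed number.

-1152

Baseline:
  A = 28
  W = 32 − 6·28 = -136
  Y = 288 + 6·(-136) = -528
Policy A (A := 60, P := 105):
  A = 60
  W = 32 − 6·60 = -328
  Y = 288 + 6·(-328) = -1680
Change in Y: -1680 − (-528) = -1152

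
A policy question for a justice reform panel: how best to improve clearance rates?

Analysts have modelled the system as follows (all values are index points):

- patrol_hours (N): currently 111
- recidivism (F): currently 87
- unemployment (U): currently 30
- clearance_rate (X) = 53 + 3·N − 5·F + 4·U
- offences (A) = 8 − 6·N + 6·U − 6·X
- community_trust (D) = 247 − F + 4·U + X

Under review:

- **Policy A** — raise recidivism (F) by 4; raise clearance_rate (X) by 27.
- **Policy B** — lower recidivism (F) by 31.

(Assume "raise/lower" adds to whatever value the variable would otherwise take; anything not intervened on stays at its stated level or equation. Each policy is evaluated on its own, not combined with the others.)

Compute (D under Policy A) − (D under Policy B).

Policy A (F + 4, X + 27):
  N = 111
  F = 87 + 4 = 91
  U = 30
  X = 53 + 3·111 − 5·91 + 4·30 (+27 from intervention) = 78
  D = 247 − 91 + 4·30 + 78 = 354
Policy B (F − 31):
  N = 111
  F = 87 − 31 = 56
  U = 30
  X = 53 + 3·111 − 5·56 + 4·30 = 226
  D = 247 − 56 + 4·30 + 226 = 537
D: 354 − 537 = -183

-183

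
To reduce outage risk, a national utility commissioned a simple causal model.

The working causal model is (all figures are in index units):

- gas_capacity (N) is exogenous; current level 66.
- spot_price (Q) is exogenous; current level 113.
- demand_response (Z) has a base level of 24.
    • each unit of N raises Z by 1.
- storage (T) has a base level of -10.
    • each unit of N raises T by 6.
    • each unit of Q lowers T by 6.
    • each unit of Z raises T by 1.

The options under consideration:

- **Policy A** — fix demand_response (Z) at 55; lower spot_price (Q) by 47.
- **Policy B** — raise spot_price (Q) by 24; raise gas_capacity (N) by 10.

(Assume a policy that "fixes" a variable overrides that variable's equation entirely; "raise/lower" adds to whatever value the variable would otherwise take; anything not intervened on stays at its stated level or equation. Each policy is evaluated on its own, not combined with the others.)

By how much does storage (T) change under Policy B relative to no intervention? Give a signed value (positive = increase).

-74

Baseline:
  N = 66
  Q = 113
  Z = 24 + 66 = 90
  T = -10 + 6·66 − 6·113 + 90 = -202
Policy B (Q + 24, N + 10):
  N = 66 + 10 = 76
  Q = 113 + 24 = 137
  Z = 24 + 76 = 100
  T = -10 + 6·76 − 6·137 + 100 = -276
Change in T: -276 − (-202) = -74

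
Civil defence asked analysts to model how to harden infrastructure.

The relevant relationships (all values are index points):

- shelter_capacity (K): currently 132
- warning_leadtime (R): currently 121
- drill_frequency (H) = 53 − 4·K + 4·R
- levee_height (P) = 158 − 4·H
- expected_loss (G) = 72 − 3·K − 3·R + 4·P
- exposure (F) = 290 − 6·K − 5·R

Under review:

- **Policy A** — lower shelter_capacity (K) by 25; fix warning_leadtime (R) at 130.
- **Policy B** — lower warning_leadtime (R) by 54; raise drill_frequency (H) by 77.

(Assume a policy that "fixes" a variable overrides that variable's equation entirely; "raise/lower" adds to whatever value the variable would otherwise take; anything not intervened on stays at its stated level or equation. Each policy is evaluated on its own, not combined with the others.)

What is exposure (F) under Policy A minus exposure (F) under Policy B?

-165

Policy A (K − 25, R := 130):
  K = 132 − 25 = 107
  R = 130
  F = 290 − 6·107 − 5·130 = -1002
Policy B (R − 54, H + 77):
  K = 132
  R = 121 − 54 = 67
  F = 290 − 6·132 − 5·67 = -837
F: -1002 − (-837) = -165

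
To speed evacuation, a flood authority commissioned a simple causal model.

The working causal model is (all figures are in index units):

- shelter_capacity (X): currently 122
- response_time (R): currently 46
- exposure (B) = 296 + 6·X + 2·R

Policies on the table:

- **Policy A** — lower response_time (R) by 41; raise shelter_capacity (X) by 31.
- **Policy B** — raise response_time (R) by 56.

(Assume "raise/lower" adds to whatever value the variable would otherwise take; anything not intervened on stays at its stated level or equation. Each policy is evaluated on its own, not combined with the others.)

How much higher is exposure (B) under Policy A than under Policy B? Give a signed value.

-8

Policy A (R − 41, X + 31):
  X = 122 + 31 = 153
  R = 46 − 41 = 5
  B = 296 + 6·153 + 2·5 = 1224
Policy B (R + 56):
  X = 122
  R = 46 + 56 = 102
  B = 296 + 6·122 + 2·102 = 1232
B: 1224 − 1232 = -8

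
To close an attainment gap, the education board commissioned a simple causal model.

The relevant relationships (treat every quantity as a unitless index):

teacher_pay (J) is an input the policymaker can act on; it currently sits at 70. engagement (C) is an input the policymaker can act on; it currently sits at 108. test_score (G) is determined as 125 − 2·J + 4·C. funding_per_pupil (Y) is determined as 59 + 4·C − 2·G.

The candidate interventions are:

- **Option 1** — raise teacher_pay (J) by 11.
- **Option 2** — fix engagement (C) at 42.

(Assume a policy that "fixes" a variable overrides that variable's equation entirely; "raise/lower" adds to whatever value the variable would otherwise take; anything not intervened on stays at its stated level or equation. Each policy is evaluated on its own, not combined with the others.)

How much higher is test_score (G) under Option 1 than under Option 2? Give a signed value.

242

Option 1 (J + 11):
  J = 70 + 11 = 81
  C = 108
  G = 125 − 2·81 + 4·108 = 395
Option 2 (C := 42):
  J = 70
  C = 42
  G = 125 − 2·70 + 4·42 = 153
G: 395 − 153 = 242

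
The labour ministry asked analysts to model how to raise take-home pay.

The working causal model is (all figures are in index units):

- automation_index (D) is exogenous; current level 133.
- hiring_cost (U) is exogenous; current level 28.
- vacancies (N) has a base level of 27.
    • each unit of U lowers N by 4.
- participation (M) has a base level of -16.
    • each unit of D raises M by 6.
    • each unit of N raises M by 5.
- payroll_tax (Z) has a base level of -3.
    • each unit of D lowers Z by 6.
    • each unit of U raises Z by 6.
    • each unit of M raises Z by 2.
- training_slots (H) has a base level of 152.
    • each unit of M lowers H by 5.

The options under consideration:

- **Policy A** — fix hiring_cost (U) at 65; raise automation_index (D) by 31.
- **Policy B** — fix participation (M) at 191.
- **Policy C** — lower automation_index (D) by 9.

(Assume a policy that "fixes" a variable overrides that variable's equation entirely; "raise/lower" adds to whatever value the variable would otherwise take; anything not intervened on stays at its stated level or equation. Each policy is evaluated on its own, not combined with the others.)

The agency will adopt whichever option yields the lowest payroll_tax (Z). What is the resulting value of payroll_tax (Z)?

Policy A (U := 65, D + 31):
  D = 133 + 31 = 164
  U = 65
  N = 27 − 4·65 = -233
  M = -16 + 6·164 + 5·(-233) = -197
  Z = -3 − 6·164 + 6·65 + 2·(-197) = -991
Policy B (M := 191):
  D = 133
  U = 28
  N = 27 − 4·28 = -85
  M = 191
  Z = -3 − 6·133 + 6·28 + 2·191 = -251
Policy C (D − 9):
  D = 133 − 9 = 124
  U = 28
  N = 27 − 4·28 = -85
  M = -16 + 6·124 + 5·(-85) = 303
  Z = -3 − 6·124 + 6·28 + 2·303 = 27
Comparing — Policy A: Z=-991, Policy B: Z=-251, Policy C: Z=27. Lowest is -991 (Policy A).

-991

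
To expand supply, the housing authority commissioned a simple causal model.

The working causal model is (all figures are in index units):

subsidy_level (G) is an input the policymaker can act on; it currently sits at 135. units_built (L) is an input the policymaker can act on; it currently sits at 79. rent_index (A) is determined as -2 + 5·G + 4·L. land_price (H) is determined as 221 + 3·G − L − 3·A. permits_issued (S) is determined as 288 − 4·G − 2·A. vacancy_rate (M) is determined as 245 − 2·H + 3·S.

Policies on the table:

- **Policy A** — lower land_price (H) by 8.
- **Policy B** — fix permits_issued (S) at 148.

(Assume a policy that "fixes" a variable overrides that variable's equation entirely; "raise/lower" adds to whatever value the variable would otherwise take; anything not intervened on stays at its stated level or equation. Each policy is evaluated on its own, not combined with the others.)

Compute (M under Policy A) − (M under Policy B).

Policy A (H − 8):
  G = 135
  L = 79
  A = -2 + 5·135 + 4·79 = 989
  H = 221 + 3·135 − 79 − 3·989 (−8 from intervention) = -2428
  S = 288 − 4·135 − 2·989 = -2230
  M = 245 − 2·(-2428) + 3·(-2230) = -1589
Policy B (S := 148):
  G = 135
  L = 79
  A = -2 + 5·135 + 4·79 = 989
  H = 221 + 3·135 − 79 − 3·989 = -2420
  S = 148
  M = 245 − 2·(-2420) + 3·148 = 5529
M: -1589 − 5529 = -7118

-7118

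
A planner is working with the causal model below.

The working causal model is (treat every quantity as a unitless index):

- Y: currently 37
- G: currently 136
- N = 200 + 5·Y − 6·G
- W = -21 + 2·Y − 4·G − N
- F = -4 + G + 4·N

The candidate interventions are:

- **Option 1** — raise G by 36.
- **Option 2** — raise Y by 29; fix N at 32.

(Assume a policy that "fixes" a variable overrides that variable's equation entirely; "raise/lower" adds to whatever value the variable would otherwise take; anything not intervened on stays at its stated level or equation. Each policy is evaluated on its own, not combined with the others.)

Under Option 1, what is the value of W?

Option 1 (G + 36):
  Y = 37
  G = 136 + 36 = 172
  N = 200 + 5·37 − 6·172 = -647
  W = -21 + 2·37 − 4·172 − (-647) = 12

12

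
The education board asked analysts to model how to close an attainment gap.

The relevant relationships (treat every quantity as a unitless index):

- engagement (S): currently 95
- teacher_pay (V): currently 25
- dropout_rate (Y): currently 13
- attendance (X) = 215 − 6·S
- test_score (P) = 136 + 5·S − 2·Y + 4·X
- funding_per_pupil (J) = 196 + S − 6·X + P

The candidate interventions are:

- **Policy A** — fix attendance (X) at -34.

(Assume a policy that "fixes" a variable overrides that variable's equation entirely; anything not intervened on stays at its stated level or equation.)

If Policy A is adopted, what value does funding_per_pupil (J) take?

944

Policy A (X := -34):
  S = 95
  Y = 13
  X = -34
  P = 136 + 5·95 − 2·13 + 4·(-34) = 449
  J = 196 + 95 − 6·(-34) + 449 = 944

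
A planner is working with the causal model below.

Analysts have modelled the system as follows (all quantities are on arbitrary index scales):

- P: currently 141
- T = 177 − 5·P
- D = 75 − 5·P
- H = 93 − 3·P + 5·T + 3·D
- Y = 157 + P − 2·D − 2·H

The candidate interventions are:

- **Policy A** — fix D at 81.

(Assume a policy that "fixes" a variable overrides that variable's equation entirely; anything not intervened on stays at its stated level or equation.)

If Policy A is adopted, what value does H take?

Policy A (D := 81):
  P = 141
  T = 177 − 5·141 = -528
  D = 81
  H = 93 − 3·141 + 5·(-528) + 3·81 = -2727

-2727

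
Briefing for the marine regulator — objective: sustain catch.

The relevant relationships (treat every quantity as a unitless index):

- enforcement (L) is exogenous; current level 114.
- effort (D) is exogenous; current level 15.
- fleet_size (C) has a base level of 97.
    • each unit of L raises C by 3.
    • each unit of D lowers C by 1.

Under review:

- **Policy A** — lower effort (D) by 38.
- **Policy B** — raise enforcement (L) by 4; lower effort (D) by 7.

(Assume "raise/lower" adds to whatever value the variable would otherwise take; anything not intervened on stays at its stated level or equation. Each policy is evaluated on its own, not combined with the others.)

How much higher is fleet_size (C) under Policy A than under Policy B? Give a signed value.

19

Policy A (D − 38):
  L = 114
  D = 15 − 38 = -23
  C = 97 + 3·114 − (-23) = 462
Policy B (L + 4, D − 7):
  L = 114 + 4 = 118
  D = 15 − 7 = 8
  C = 97 + 3·118 − 8 = 443
C: 462 − 443 = 19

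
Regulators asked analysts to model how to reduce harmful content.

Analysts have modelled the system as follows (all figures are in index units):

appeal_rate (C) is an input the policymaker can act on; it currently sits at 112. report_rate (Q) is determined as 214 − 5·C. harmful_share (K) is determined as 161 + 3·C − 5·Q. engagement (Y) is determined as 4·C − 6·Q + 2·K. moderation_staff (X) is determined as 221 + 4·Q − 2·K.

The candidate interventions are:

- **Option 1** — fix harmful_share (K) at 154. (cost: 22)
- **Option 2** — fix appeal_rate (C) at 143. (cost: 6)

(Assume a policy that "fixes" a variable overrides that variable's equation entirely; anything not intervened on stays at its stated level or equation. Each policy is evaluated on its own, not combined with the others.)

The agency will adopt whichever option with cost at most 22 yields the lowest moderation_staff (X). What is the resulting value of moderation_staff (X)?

-7973

Option 1 (K := 154):
  C = 112
  Q = 214 − 5·112 = -346
  K = 154
  X = 221 + 4·(-346) − 2·154 = -1471
Option 2 (C := 143):
  C = 143
  Q = 214 − 5·143 = -501
  K = 161 + 3·143 − 5·(-501) = 3095
  X = 221 + 4·(-501) − 2·3095 = -7973
Comparing — Option 1: X=-1471, Option 2: X=-7973. Lowest is -7973 (Option 2).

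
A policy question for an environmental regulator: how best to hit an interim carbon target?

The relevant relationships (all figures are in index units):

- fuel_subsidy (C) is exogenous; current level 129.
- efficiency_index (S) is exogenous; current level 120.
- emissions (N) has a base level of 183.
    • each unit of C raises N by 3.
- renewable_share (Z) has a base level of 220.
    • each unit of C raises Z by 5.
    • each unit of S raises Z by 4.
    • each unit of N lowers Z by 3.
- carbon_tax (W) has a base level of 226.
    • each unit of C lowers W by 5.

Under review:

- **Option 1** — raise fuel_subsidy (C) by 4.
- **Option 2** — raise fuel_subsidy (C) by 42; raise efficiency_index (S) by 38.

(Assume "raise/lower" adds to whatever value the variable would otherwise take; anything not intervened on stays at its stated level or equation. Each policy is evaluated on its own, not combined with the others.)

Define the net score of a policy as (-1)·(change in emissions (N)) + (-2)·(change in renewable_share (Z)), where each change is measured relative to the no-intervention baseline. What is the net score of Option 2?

-94

Baseline:
  C = 129
  S = 120
  N = 183 + 3·129 = 570
  Z = 220 + 5·129 + 4·120 − 3·570 = -365
Option 2 (C + 42, S + 38):
  C = 129 + 42 = 171
  S = 120 + 38 = 158
  N = 183 + 3·171 = 696
  Z = 220 + 5·171 + 4·158 − 3·696 = -381
ΔN = 696 − 570 = 126; ΔZ = -381 − (-365) = -16
Score = (-1)·126 + (-2)·(-16) = -94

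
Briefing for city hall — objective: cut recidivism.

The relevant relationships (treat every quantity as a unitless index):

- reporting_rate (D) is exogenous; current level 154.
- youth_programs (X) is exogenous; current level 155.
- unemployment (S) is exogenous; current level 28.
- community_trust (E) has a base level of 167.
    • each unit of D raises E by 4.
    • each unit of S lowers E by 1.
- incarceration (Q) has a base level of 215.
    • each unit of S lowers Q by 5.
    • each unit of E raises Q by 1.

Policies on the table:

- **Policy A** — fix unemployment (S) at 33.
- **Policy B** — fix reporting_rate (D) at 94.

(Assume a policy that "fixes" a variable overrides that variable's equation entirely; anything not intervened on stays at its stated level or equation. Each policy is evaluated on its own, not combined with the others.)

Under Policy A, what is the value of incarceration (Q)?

800

Policy A (S := 33):
  D = 154
  S = 33
  E = 167 + 4·154 − 33 = 750
  Q = 215 − 5·33 + 750 = 800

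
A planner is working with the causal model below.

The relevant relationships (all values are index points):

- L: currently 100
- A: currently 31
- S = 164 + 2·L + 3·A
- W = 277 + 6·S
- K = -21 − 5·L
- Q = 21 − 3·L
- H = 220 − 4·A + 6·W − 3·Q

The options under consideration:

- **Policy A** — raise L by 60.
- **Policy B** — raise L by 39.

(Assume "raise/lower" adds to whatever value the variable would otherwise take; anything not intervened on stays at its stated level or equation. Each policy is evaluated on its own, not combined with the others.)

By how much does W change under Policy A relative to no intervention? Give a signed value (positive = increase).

720

Baseline:
  L = 100
  A = 31
  S = 164 + 2·100 + 3·31 = 457
  W = 277 + 6·457 = 3019
Policy A (L + 60):
  L = 100 + 60 = 160
  A = 31
  S = 164 + 2·160 + 3·31 = 577
  W = 277 + 6·577 = 3739
Change in W: 3739 − 3019 = 720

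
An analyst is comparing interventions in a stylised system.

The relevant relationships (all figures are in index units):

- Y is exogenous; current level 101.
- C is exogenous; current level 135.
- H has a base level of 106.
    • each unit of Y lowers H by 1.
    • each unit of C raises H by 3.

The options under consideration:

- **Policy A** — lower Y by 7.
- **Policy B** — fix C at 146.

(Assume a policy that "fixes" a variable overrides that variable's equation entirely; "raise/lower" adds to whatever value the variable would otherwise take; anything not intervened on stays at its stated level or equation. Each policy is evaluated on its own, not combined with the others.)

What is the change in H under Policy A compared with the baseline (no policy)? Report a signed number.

7

Baseline:
  Y = 101
  C = 135
  H = 106 − 101 + 3·135 = 410
Policy A (Y − 7):
  Y = 101 − 7 = 94
  C = 135
  H = 106 − 94 + 3·135 = 417
Change in H: 417 − 410 = 7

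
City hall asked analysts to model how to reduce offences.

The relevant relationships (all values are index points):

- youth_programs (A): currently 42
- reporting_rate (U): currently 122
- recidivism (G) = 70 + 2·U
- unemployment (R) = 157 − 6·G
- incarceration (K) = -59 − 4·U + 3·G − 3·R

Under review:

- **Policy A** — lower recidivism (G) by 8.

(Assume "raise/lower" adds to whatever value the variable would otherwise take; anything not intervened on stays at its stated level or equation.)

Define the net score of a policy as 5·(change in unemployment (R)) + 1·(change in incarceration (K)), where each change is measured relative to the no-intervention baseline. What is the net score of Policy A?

72

Baseline:
  U = 122
  G = 70 + 2·122 = 314
  R = 157 − 6·314 = -1727
  K = -59 − 4·122 + 3·314 − 3·(-1727) = 5576
Policy A (G − 8):
  U = 122
  G = 70 + 2·122 (−8 from intervention) = 306
  R = 157 − 6·306 = -1679
  K = -59 − 4·122 + 3·306 − 3·(-1679) = 5408
ΔR = -1679 − (-1727) = 48; ΔK = 5408 − 5576 = -168
Score = 5·48 + 1·(-168) = 72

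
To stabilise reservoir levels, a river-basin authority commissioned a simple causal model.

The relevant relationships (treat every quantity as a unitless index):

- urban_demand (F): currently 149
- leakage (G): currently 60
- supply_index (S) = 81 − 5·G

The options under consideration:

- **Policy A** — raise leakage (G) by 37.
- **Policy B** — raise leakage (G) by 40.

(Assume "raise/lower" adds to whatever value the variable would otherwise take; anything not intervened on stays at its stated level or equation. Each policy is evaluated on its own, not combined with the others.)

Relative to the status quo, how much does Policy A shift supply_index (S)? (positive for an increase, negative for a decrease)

-185

Baseline:
  G = 60
  S = 81 − 5·60 = -219
Policy A (G + 37):
  G = 60 + 37 = 97
  S = 81 − 5·97 = -404
Change in S: -404 − (-219) = -185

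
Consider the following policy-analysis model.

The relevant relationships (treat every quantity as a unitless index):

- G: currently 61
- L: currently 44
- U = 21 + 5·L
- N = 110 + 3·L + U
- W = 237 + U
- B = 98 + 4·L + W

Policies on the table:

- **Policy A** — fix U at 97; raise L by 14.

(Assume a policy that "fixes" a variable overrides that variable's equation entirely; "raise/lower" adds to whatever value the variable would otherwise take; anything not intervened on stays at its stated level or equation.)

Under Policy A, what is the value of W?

334

Policy A (U := 97, L + 14):
  L = 44 + 14 = 58
  U = 97
  W = 237 + 97 = 334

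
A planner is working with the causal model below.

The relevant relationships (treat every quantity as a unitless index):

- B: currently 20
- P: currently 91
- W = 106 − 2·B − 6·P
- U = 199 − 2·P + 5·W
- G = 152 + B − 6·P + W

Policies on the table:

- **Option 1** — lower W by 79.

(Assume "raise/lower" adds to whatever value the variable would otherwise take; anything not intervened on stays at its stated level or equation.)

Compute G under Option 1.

-933

Option 1 (W − 79):
  B = 20
  P = 91
  W = 106 − 2·20 − 6·91 (−79 from intervention) = -559
  G = 152 + 20 − 6·91 + (-559) = -933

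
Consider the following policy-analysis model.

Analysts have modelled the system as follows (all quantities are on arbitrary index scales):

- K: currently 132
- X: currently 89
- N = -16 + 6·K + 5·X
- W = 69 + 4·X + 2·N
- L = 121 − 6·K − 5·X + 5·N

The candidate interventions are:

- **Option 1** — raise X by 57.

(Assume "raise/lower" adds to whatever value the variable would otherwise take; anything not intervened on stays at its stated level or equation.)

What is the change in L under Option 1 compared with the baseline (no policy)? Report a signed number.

1140

Baseline:
  K = 132
  X = 89
  N = -16 + 6·132 + 5·89 = 1221
  L = 121 − 6·132 − 5·89 + 5·1221 = 4989
Option 1 (X + 57):
  K = 132
  X = 89 + 57 = 146
  N = -16 + 6·132 + 5·146 = 1506
  L = 121 − 6·132 − 5·146 + 5·1506 = 6129
Change in L: 6129 − 4989 = 1140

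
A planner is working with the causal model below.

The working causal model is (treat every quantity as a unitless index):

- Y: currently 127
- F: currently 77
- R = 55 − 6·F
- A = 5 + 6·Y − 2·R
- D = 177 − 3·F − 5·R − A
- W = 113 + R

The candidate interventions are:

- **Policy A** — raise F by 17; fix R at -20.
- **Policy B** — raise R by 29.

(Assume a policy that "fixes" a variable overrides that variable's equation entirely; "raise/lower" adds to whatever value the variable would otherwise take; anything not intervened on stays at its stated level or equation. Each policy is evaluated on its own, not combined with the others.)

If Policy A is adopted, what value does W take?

Policy A (F + 17, R := -20):
  F = 77 + 17 = 94
  R = -20
  W = 113 + (-20) = 93

93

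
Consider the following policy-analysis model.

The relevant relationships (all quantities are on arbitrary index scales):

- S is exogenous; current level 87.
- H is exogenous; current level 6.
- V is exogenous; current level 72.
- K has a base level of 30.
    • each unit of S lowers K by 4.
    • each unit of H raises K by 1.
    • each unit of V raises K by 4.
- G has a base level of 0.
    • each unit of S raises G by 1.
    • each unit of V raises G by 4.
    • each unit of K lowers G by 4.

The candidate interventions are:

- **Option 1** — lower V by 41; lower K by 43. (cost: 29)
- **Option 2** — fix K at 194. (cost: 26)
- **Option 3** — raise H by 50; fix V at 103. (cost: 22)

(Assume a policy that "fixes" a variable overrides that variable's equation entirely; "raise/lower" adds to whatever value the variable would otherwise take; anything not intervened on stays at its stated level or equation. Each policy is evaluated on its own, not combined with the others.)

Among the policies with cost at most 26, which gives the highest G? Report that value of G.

Option 2 (K := 194):
  S = 87
  H = 6
  V = 72
  K = 194
  G = 0 + 87 + 4·72 − 4·194 = -401
Option 3 (H + 50, V := 103):
  S = 87
  H = 6 + 50 = 56
  V = 103
  K = 30 − 4·87 + 56 + 4·103 = 150
  G = 0 + 87 + 4·103 − 4·150 = -101
Comparing — Option 2: G=-401, Option 3: G=-101. Highest is -101 (Option 3).

-101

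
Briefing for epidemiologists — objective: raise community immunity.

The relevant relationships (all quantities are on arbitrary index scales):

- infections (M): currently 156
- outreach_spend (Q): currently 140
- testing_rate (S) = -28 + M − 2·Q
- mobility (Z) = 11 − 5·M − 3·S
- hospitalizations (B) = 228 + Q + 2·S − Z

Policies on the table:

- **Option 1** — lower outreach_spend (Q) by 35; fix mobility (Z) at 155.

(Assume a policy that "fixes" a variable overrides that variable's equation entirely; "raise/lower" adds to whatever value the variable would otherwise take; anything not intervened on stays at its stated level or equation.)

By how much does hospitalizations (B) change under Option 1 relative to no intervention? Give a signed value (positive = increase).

Baseline:
  M = 156
  Q = 140
  S = -28 + 156 − 2·140 = -152
  Z = 11 − 5·156 − 3·(-152) = -313
  B = 228 + 140 + 2·(-152) − (-313) = 377
Option 1 (Q − 35, Z := 155):
  M = 156
  Q = 140 − 35 = 105
  S = -28 + 156 − 2·105 = -82
  Z = 155
  B = 228 + 105 + 2·(-82) − 155 = 14
Change in B: 14 − 377 = -363

-363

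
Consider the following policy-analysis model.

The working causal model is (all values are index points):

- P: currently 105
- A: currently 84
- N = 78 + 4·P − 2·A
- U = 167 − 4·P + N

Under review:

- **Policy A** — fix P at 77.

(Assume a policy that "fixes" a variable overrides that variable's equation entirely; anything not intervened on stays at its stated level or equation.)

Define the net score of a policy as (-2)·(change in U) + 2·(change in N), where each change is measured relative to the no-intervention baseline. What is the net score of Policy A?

Baseline:
  P = 105
  A = 84
  N = 78 + 4·105 − 2·84 = 330
  U = 167 − 4·105 + 330 = 77
Policy A (P := 77):
  P = 77
  A = 84
  N = 78 + 4·77 − 2·84 = 218
  U = 167 − 4·77 + 218 = 77
ΔU = 77 − 77 = 0; ΔN = 218 − 330 = -112
Score = (-2)·0 + 2·(-112) = -224

-224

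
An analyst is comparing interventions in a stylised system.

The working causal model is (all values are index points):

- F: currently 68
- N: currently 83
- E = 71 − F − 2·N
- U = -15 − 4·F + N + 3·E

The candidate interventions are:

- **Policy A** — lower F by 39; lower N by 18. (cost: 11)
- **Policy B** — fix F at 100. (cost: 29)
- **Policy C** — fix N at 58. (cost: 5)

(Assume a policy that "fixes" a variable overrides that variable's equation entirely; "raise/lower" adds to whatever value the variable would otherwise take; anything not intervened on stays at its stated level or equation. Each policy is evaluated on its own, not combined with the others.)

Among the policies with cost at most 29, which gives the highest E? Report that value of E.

Policy A (F − 39, N − 18):
  F = 68 − 39 = 29
  N = 83 − 18 = 65
  E = 71 − 29 − 2·65 = -88
Policy B (F := 100):
  F = 100
  N = 83
  E = 71 − 100 − 2·83 = -195
Policy C (N := 58):
  F = 68
  N = 58
  E = 71 − 68 − 2·58 = -113
Comparing — Policy A: E=-88, Policy B: E=-195, Policy C: E=-113. Highest is -88 (Policy A).

-88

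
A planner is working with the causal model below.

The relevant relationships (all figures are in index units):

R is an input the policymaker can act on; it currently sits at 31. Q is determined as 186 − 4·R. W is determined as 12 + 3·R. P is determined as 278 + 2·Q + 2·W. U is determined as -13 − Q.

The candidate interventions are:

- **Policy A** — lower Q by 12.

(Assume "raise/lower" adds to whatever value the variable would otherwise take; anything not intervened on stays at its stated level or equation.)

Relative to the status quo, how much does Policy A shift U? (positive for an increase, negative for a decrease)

Baseline:
  R = 31
  Q = 186 − 4·31 = 62
  U = -13 − 62 = -75
Policy A (Q − 12):
  R = 31
  Q = 186 − 4·31 (−12 from intervention) = 50
  U = -13 − 50 = -63
Change in U: -63 − (-75) = 12

12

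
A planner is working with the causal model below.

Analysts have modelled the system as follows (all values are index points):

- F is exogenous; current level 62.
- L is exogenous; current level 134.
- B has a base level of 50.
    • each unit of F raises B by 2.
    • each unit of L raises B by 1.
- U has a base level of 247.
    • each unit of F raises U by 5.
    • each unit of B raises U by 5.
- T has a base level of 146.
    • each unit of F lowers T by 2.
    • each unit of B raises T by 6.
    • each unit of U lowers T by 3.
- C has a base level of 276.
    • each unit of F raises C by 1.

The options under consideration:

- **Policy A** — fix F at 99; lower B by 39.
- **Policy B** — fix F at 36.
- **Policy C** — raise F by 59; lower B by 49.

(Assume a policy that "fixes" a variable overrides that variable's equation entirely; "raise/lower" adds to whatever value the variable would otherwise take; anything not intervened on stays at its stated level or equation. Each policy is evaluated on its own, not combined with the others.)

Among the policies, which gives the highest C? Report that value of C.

Policy A (F := 99, B − 39):
  F = 99
  C = 276 + 99 = 375
Policy B (F := 36):
  F = 36
  C = 276 + 36 = 312
Policy C (F + 59, B − 49):
  F = 62 + 59 = 121
  C = 276 + 121 = 397
Comparing — Policy A: C=375, Policy B: C=312, Policy C: C=397. Highest is 397 (Policy C).

397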